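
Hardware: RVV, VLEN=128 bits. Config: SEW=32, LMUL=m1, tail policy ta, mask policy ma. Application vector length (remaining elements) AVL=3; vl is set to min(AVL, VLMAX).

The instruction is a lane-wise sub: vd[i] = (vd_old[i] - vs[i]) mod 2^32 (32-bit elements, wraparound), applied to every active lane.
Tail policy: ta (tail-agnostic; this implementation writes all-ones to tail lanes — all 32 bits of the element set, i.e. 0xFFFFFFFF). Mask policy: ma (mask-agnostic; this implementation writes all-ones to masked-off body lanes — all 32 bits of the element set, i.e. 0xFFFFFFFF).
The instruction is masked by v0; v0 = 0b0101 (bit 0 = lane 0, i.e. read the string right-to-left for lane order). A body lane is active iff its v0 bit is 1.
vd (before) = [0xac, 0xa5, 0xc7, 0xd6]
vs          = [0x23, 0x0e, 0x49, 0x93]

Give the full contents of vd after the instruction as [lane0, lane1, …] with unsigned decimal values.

VLMAX = (128 × 1) / 32 = 4 lanes
AVL=3 ≤ VLMAX=4, so vl = 3
[0] sub(0xac,0x23) = 0x89
[1] mask-off/ones = 0xffffffff
[2] sub(0xc7,0x49) = 0x7e
[3] tail/ones = 0xffffffff

vd = [137, 4294967295, 126, 4294967295]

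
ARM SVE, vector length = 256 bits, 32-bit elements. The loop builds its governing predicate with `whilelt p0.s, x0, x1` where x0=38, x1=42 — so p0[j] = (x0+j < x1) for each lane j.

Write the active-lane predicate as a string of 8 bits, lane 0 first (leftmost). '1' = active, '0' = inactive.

lane count: 256 div 32 = 8
whilelt: lane j active iff 38+j < 42 → j < 4 → 4 active
bits (lane 0 leftmost): 11110000

predicate = 11110000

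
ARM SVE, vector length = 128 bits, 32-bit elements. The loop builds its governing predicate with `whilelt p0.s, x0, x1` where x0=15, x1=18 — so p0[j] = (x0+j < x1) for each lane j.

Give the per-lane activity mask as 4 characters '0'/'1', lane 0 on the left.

register lanes = 128/32 = 4
whilelt: lane j active iff 15+j < 18 → j < 3 → 3 active
bits (lane 0 leftmost): 1110

predicate = 1110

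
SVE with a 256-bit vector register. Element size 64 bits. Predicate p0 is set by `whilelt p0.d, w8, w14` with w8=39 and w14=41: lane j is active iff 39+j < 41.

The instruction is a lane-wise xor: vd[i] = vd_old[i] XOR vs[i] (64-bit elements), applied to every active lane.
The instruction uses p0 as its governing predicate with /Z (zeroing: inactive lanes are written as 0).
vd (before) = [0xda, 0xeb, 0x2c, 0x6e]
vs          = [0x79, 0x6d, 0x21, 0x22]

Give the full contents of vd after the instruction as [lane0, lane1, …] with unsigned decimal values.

register lanes = 256/64 = 4
whilelt: lane j active iff 39+j < 41 → j < 2 → 2 active
lane  0: xor(0xda,0x79) ⇒ 0xa3
lane  1: xor(0xeb,0x6d) ⇒ 0x86
lane  2: tail/zero ⇒ 0x00
lane  3: tail/zero ⇒ 0x00

vd = [163, 134, 0, 0]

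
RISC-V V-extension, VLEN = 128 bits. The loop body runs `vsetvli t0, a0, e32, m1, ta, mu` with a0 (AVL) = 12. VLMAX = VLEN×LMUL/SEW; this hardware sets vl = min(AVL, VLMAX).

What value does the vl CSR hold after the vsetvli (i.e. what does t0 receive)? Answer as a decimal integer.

VLMAX = (128 × 1) / 32 = 4 lanes
vl ← min(12, 4) = 4

vl = 4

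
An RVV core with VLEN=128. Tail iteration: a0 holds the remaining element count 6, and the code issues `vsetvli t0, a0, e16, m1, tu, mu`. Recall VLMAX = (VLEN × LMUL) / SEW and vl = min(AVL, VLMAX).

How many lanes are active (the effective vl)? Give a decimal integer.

lanes per group: 128·1/16 = 8
vl = min(AVL, VLMAX) = min(6, 8) = 6

vl = 6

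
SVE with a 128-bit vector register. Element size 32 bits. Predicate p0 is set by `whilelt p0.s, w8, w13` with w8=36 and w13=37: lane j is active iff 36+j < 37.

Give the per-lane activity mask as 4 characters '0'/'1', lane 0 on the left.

register lanes = 128/32 = 4
active while 36+j < 37, i.e. j ∈ [0,1) capped at 4 ⇒ 1
bits (lane 0 leftmost): 1000

predicate = 1000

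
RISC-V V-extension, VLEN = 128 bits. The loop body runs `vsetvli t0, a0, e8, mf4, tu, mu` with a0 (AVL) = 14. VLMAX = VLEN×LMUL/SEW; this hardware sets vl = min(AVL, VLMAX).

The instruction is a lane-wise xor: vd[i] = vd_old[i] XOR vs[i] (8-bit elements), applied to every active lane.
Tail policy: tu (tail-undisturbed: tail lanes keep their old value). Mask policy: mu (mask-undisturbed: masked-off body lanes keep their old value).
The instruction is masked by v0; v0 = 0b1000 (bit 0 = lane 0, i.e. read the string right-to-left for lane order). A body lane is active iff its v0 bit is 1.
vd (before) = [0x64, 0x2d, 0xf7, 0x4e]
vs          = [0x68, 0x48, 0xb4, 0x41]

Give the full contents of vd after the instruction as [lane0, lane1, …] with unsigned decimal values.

lanes per group: 128·1/4/8 = 4
vl ← min(14, 4) = 4
lane  0: mask-off/keep ⇒ 0x64
lane  1: mask-off/keep ⇒ 0x2d
lane  2: mask-off/keep ⇒ 0xf7
lane  3: xor(0x4e,0x41) ⇒ 0x0f

vd = [100, 45, 247, 15]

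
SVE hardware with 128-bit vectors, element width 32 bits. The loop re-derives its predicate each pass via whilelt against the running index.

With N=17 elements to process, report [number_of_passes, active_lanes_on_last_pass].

[iterations, last_vl] = [5, 1]

register lanes = 128/32 = 4
N=17: ⌈17/4⌉ = 5 iters; last vl = 17 − 4×4 = 1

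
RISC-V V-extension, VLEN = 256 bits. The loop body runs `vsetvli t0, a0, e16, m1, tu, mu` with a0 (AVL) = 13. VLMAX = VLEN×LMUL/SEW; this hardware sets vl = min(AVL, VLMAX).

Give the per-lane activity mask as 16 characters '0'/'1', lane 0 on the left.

lanes per group: 256·1/16 = 16
vl = min(AVL, VLMAX) = min(13, 16) = 13
bits (lane 0 leftmost): 1111111111111000

predicate = 1111111111111000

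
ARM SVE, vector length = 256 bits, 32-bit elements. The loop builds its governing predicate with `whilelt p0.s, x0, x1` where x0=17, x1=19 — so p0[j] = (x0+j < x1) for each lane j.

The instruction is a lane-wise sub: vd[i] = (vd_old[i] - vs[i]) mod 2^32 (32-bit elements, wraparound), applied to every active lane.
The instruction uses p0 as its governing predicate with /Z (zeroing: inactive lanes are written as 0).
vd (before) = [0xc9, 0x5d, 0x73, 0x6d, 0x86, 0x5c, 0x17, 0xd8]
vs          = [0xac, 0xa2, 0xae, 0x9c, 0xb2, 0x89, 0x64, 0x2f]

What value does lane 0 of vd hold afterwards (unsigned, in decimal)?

vd[0] = 29

register lanes = 256/32 = 8
active while 17+j < 19, i.e. j ∈ [0,2) capped at 8 ⇒ 2
  i=0: sub(0xc9,0xac) → 29
  i=1: sub(0x5d,0xa2) → 4294967227
  i=2: tail/zero → 0
  i=3: tail/zero → 0
  i=4: tail/zero → 0
  i=5: tail/zero → 0
  i=6: tail/zero → 0
  i=7: tail/zero → 0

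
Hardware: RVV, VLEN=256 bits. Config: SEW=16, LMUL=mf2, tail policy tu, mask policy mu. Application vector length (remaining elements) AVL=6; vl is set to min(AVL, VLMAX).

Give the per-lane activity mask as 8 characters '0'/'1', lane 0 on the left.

predicate = 11111100

lanes per group: 256·1/2/16 = 8
AVL=6 ≤ VLMAX=8, so vl = 6
bits (lane 0 leftmost): 11111100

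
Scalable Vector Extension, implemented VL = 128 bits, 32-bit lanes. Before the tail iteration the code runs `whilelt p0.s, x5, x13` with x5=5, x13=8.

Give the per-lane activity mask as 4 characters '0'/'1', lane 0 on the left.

predicate = 1110

register lanes = 128/32 = 4
whilelt: lane j active iff 5+j < 8 → j < 3 → 3 active
bits (lane 0 leftmost): 1110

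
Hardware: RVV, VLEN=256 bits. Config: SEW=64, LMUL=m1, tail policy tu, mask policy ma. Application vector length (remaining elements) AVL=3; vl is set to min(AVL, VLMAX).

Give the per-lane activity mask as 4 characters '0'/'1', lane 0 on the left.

VLMAX = (256 × 1) / 64 = 4 lanes
AVL=3 ≤ VLMAX=4, so vl = 3
bits (lane 0 leftmost): 1110

predicate = 1110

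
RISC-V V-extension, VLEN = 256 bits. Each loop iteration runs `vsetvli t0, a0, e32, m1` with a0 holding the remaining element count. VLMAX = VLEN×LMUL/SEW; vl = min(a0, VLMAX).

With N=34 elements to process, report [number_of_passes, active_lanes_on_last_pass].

VLMAX = (256 × 1) / 32 = 8 lanes
N=34: ⌈34/8⌉ = 5 iters; last vl = 34 − 4×8 = 2

[iterations, last_vl] = [5, 2]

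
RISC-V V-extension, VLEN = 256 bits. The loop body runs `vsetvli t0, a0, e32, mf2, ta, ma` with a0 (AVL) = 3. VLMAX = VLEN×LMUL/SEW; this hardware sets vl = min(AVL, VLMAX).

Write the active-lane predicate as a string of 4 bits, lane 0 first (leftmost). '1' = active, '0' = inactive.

predicate = 1110

VLMAX = (256 × 1/2) / 32 = 4 lanes
vl = min(AVL, VLMAX) = min(3, 4) = 3
bits (lane 0 leftmost): 1110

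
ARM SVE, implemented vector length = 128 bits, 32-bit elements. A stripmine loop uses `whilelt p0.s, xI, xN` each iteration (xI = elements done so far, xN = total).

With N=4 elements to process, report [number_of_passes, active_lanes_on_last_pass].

register lanes = 128/32 = 4
4 elements at 4/iter → 1 passes, remainder 4 on the last

[iterations, last_vl] = [1, 4]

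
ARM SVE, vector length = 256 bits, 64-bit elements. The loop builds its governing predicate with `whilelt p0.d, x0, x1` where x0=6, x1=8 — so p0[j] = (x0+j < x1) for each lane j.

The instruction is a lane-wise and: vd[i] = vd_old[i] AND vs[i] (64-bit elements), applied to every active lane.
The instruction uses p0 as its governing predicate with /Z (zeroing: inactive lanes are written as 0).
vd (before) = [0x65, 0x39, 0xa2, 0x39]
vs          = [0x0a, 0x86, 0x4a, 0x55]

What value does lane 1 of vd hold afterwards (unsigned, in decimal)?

vd[1] = 0

register lanes = 256/64 = 4
p0[j] = (6+j < 8); true for j=0..1 → 2 lanes set
vd[0] and(0x65,0x0a) -> 0x00
vd[1] and(0x39,0x86) -> 0x00
vd[2] tail/zero -> 0x00
vd[3] tail/zero -> 0x00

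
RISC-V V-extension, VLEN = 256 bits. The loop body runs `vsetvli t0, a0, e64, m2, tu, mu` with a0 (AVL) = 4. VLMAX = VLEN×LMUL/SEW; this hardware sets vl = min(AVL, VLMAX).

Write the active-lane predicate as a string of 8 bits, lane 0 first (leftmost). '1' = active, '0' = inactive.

VLMAX = (256 × 2) / 64 = 8 lanes
AVL=4 ≤ VLMAX=8, so vl = 4
bits (lane 0 leftmost): 11110000

predicate = 11110000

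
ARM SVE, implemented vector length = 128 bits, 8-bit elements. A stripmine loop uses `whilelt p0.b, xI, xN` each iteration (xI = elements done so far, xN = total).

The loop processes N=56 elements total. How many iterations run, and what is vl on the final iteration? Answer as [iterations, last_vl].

[iterations, last_vl] = [4, 8]

register lanes = 128/8 = 16
iterations = ceil(56/16) = 4; final-pass vl = 8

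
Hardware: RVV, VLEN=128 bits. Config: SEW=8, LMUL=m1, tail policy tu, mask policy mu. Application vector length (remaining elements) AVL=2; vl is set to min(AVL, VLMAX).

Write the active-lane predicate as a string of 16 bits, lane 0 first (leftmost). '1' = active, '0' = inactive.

lanes per group: 128·1/8 = 16
AVL=2 ≤ VLMAX=16, so vl = 2
bits (lane 0 leftmost): 1100000000000000

predicate = 1100000000000000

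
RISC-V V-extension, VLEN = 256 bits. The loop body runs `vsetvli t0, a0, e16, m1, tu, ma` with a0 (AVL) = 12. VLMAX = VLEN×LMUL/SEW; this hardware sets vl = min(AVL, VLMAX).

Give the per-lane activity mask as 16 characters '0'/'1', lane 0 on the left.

VLMAX = (256 × 1) / 16 = 16 lanes
AVL=12 ≤ VLMAX=16, so vl = 12
bits (lane 0 leftmost): 1111111111110000

predicate = 1111111111110000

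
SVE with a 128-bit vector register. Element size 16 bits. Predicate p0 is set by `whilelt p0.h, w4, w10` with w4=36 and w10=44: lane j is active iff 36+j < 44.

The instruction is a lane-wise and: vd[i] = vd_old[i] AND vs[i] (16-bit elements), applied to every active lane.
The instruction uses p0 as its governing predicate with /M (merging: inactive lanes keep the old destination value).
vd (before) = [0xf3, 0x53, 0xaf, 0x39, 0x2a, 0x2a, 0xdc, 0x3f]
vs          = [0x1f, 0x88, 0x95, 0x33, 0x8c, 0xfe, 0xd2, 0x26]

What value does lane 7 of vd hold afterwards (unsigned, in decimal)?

vd[7] = 38

register lanes = 128/16 = 8
p0[j] = (36+j < 44); true for j=0..7 → 8 lanes set
lane  0: and(0xf3,0x1f) ⇒ 0x13
lane  1: and(0x53,0x88) ⇒ 0x00
lane  2: and(0xaf,0x95) ⇒ 0x85
lane  3: and(0x39,0x33) ⇒ 0x31
lane  4: and(0x2a,0x8c) ⇒ 0x08
lane  5: and(0x2a,0xfe) ⇒ 0x2a
lane  6: and(0xdc,0xd2) ⇒ 0xd0
lane  7: and(0x3f,0x26) ⇒ 0x26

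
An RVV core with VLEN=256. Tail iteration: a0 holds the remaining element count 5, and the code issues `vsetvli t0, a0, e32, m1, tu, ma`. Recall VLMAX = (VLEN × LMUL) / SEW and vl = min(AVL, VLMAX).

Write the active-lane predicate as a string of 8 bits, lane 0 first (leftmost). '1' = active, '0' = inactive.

predicate = 11111000

VLMAX = VLEN×LMUL/SEW = 256×1/32 = 8
vl ← min(5, 8) = 5
bits (lane 0 leftmost): 11111000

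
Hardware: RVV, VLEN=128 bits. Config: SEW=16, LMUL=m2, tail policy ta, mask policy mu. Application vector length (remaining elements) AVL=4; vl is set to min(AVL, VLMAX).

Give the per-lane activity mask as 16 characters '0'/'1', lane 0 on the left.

VLMAX = (128 × 2) / 16 = 16 lanes
vl ← min(4, 16) = 4
bits (lane 0 leftmost): 1111000000000000

predicate = 1111000000000000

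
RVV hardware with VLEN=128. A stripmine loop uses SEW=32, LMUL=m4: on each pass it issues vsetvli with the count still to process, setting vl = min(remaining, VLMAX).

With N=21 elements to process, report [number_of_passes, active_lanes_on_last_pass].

[iterations, last_vl] = [2, 5]

lanes per group: 128·4/32 = 16
N=21: ⌈21/16⌉ = 2 iters; last vl = 21 − 1×16 = 5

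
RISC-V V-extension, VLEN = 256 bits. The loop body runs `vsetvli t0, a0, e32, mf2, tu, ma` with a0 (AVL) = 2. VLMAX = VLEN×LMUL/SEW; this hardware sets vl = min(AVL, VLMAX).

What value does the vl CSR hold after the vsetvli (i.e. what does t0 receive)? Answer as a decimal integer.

lanes per group: 256·1/2/32 = 4
vl = min(AVL, VLMAX) = min(2, 4) = 2

vl = 2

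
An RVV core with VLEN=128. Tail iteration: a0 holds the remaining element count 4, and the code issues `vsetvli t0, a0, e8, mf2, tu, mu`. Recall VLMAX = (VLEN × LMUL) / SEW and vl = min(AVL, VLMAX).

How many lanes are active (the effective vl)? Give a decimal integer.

vl = 4

VLMAX = (128 × 1/2) / 8 = 8 lanes
AVL=4 ≤ VLMAX=8, so vl = 4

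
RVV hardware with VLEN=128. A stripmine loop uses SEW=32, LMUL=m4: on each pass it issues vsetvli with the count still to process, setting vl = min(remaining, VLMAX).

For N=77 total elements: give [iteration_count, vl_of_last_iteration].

[iterations, last_vl] = [5, 13]

VLMAX = VLEN×LMUL/SEW = 128×4/32 = 16
77 elements at 16/iter → 5 passes, remainder 13 on the last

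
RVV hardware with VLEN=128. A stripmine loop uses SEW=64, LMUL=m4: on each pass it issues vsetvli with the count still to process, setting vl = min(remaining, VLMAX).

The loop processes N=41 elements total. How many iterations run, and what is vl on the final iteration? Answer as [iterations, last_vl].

VLMAX = (128 × 4) / 64 = 8 lanes
41 elements at 8/iter → 6 passes, remainder 1 on the last

[iterations, last_vl] = [6, 1]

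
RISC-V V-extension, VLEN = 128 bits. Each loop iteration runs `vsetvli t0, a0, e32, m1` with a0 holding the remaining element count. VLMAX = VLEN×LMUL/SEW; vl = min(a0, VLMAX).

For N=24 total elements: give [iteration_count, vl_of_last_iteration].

[iterations, last_vl] = [6, 4]

VLMAX = VLEN×LMUL/SEW = 128×1/32 = 4
iterations = ceil(24/4) = 6; final-pass vl = 4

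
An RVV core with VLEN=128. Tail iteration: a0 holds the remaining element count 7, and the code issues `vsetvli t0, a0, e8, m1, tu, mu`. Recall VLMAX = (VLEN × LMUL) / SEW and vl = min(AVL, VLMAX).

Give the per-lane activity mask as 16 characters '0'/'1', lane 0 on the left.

predicate = 1111111000000000

VLMAX = (128 × 1) / 8 = 16 lanes
vl = min(AVL, VLMAX) = min(7, 16) = 7
bits (lane 0 leftmost): 1111111000000000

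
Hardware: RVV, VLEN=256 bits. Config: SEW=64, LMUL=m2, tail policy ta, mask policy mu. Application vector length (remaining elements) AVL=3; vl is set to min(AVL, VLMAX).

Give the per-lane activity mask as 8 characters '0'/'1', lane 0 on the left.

lanes per group: 256·2/64 = 8
vl ← min(3, 8) = 3
bits (lane 0 leftmost): 11100000

predicate = 11100000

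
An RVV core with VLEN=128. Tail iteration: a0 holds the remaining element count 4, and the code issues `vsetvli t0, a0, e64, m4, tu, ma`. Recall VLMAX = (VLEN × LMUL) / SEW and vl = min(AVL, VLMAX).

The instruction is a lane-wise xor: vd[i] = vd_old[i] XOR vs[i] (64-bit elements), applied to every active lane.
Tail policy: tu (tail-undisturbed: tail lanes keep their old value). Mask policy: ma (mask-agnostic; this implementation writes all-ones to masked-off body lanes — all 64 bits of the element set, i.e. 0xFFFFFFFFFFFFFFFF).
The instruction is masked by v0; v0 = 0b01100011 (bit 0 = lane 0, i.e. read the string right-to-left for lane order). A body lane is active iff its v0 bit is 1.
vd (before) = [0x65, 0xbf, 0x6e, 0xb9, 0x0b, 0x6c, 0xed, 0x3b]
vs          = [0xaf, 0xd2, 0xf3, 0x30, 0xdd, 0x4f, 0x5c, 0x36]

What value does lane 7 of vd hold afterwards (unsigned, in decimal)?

VLMAX = (128 × 4) / 64 = 8 lanes
vl ← min(4, 8) = 4
lane  0: xor(0x65,0xaf) ⇒ 0xca
lane  1: xor(0xbf,0xd2) ⇒ 0x6d
lane  2: mask-off/ones ⇒ 0xffffffffffffffff
lane  3: mask-off/ones ⇒ 0xffffffffffffffff
lane  4: tail/keep ⇒ 0x0b
lane  5: tail/keep ⇒ 0x6c
lane  6: tail/keep ⇒ 0xed
lane  7: tail/keep ⇒ 0x3b

vd[7] = 59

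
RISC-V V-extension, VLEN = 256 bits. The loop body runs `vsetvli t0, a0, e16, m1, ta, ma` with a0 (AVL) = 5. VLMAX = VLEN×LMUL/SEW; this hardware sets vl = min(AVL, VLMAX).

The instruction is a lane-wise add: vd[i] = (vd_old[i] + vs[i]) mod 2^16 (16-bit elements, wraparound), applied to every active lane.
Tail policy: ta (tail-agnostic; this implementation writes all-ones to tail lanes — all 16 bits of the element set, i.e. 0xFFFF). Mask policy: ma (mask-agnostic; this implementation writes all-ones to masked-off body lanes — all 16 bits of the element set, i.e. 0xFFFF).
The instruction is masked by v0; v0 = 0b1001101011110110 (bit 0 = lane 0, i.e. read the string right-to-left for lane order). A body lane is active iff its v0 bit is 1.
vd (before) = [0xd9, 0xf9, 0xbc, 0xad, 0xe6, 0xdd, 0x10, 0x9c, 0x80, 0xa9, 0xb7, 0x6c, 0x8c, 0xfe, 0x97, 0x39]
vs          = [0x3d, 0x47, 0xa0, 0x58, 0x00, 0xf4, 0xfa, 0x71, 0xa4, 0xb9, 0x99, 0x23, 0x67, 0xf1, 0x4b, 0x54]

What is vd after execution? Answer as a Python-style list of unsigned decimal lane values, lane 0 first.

VLMAX = VLEN×LMUL/SEW = 256×1/16 = 16
vl = min(AVL, VLMAX) = min(5, 16) = 5
  i=0: mask-off/ones → 65535
  i=1: add(0xf9,0x47) → 320
  i=2: add(0xbc,0xa0) → 348
  i=3: mask-off/ones → 65535
  i=4: add(0xe6,0x00) → 230
  i=5: tail/ones → 65535
  i=6: tail/ones → 65535
  i=7: tail/ones → 65535
  i=8: tail/ones → 65535
  i=9: tail/ones → 65535
  i=10: tail/ones → 65535
  i=11: tail/ones → 65535
  i=12: tail/ones → 65535
  i=13: tail/ones → 65535
  i=14: tail/ones → 65535
  i=15: tail/ones → 65535

vd = [65535, 320, 348, 65535, 230, 65535, 65535, 65535, 65535, 65535, 65535, 65535, 65535, 65535, 65535, 65535]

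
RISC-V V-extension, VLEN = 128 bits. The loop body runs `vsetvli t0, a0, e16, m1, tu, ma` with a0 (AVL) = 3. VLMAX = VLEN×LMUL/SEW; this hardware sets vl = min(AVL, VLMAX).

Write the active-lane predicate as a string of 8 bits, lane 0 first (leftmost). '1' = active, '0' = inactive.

predicate = 11100000

VLMAX = (128 × 1) / 16 = 8 lanes
AVL=3 ≤ VLMAX=8, so vl = 3
bits (lane 0 leftmost): 11100000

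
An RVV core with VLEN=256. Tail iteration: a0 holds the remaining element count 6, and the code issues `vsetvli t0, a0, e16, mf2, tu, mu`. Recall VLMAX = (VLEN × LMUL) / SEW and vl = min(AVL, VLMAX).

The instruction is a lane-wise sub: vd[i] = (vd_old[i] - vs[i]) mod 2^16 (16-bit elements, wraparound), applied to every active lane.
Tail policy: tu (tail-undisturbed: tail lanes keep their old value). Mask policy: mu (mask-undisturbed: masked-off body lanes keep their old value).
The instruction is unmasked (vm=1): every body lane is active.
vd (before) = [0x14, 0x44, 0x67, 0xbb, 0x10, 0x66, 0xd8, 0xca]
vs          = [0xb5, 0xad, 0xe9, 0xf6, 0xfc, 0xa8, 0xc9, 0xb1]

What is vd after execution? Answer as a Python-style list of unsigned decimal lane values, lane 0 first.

vd = [65375, 65431, 65406, 65477, 65300, 65470, 216, 202]

VLMAX = VLEN×LMUL/SEW = 256×1/2/16 = 8
vl ← min(6, 8) = 6
  i=0: sub(0x14,0xb5) → 65375
  i=1: sub(0x44,0xad) → 65431
  i=2: sub(0x67,0xe9) → 65406
  i=3: sub(0xbb,0xf6) → 65477
  i=4: sub(0x10,0xfc) → 65300
  i=5: sub(0x66,0xa8) → 65470
  i=6: tail/keep → 216
  i=7: tail/keep → 202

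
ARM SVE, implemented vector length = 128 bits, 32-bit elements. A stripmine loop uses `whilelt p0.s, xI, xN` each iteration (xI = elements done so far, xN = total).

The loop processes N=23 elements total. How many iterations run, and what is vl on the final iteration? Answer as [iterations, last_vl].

[iterations, last_vl] = [6, 3]

128-bit reg / 32-bit elem → 4 lanes
iterations = ceil(23/4) = 6; final-pass vl = 3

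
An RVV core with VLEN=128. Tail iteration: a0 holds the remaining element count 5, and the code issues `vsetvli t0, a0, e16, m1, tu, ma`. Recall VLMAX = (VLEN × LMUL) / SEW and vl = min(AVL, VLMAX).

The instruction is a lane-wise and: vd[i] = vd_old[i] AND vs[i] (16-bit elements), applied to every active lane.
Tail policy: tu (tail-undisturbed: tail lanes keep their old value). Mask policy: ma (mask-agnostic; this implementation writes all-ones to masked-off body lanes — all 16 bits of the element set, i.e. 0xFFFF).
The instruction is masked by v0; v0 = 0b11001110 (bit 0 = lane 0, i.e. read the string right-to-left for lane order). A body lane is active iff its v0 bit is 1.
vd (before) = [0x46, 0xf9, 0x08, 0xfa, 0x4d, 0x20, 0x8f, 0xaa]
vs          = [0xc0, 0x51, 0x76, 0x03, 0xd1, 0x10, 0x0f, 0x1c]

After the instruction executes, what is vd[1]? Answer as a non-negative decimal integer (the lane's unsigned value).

vd[1] = 81

VLMAX = (128 × 1) / 16 = 8 lanes
AVL=5 ≤ VLMAX=8, so vl = 5
lane  0: mask-off/ones ⇒ 0xffff
lane  1: and(0xf9,0x51) ⇒ 0x51
lane  2: and(0x08,0x76) ⇒ 0x00
lane  3: and(0xfa,0x03) ⇒ 0x02
lane  4: mask-off/ones ⇒ 0xffff
lane  5: tail/keep ⇒ 0x20
lane  6: tail/keep ⇒ 0x8f
lane  7: tail/keep ⇒ 0xaa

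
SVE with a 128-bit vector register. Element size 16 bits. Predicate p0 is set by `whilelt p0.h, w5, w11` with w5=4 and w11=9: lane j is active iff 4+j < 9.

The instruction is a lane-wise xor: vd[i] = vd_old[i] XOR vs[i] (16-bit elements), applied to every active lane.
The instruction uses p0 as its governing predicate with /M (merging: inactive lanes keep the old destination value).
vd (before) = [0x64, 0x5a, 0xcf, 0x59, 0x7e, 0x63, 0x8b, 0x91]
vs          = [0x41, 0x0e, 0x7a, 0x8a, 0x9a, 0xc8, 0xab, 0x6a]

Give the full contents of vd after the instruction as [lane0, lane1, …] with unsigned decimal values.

lane count: 128 div 16 = 8
whilelt: lane j active iff 4+j < 9 → j < 5 → 5 active
  i=0: xor(0x64,0x41) → 37
  i=1: xor(0x5a,0x0e) → 84
  i=2: xor(0xcf,0x7a) → 181
  i=3: xor(0x59,0x8a) → 211
  i=4: xor(0x7e,0x9a) → 228
  i=5: tail/keep → 99
  i=6: tail/keep → 139
  i=7: tail/keep → 145

vd = [37, 84, 181, 211, 228, 99, 139, 145]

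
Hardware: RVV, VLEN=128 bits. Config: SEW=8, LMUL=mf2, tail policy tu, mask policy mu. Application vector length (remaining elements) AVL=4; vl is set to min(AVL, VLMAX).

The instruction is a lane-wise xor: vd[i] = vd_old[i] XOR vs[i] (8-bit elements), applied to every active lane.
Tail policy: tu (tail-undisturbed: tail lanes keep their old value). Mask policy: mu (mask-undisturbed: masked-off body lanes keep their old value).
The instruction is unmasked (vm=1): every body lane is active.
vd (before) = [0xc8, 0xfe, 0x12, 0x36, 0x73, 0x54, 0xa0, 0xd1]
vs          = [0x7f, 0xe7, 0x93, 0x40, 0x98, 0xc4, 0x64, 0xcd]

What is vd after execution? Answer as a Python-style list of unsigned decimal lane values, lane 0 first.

vd = [183, 25, 129, 118, 115, 84, 160, 209]

VLMAX = (128 × 1/2) / 8 = 8 lanes
vl = min(AVL, VLMAX) = min(4, 8) = 4
vd[0] xor(0xc8,0x7f) -> 0xb7
vd[1] xor(0xfe,0xe7) -> 0x19
vd[2] xor(0x12,0x93) -> 0x81
vd[3] xor(0x36,0x40) -> 0x76
vd[4] tail/keep -> 0x73
vd[5] tail/keep -> 0x54
vd[6] tail/keep -> 0xa0
vd[7] tail/keep -> 0xd1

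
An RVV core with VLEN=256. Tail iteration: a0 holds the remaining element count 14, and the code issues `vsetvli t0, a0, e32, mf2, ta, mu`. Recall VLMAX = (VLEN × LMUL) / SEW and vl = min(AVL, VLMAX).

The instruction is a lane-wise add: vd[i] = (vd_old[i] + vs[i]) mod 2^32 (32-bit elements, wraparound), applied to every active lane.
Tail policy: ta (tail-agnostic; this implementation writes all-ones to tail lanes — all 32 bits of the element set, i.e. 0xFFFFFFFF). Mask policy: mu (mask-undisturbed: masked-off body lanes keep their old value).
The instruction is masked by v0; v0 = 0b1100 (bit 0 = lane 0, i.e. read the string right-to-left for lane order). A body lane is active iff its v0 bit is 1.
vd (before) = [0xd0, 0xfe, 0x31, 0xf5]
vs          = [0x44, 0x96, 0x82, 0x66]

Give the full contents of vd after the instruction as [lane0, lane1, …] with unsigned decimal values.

vd = [208, 254, 179, 347]

lanes per group: 256·1/2/32 = 4
vl = min(AVL, VLMAX) = min(14, 4) = 4
  i=0: mask-off/keep → 208
  i=1: mask-off/keep → 254
  i=2: add(0x31,0x82) → 179
  i=3: add(0xf5,0x66) → 347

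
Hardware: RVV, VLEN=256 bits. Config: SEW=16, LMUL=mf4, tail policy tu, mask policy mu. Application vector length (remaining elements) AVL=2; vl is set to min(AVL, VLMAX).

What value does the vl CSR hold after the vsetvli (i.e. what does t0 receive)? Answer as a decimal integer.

lanes per group: 256·1/4/16 = 4
vl ← min(2, 4) = 2

vl = 2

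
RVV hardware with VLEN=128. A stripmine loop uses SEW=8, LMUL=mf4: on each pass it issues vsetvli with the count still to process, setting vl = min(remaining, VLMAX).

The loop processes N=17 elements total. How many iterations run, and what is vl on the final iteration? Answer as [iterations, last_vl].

[iterations, last_vl] = [5, 1]

VLMAX = VLEN×LMUL/SEW = 128×1/4/8 = 4
iterations = ceil(17/4) = 5; final-pass vl = 1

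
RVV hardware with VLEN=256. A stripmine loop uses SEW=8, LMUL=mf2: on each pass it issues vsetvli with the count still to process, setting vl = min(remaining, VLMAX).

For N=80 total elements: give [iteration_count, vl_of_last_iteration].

[iterations, last_vl] = [5, 16]

lanes per group: 256·1/2/8 = 16
iterations = ceil(80/16) = 5; final-pass vl = 16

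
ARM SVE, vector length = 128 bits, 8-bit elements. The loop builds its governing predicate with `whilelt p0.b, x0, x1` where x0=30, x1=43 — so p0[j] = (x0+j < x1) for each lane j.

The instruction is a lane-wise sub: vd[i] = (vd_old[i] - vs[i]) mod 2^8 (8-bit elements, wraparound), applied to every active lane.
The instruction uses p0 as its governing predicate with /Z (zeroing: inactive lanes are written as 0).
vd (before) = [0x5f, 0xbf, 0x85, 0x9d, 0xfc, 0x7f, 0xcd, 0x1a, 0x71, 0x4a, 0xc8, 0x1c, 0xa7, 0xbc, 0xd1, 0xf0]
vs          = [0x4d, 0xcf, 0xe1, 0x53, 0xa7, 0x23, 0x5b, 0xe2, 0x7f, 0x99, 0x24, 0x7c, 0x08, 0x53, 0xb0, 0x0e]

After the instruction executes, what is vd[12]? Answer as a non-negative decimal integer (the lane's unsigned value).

vd[12] = 159

lane count: 128 div 8 = 16
whilelt: lane j active iff 30+j < 43 → j < 13 → 13 active
  i=0: sub(0x5f,0x4d) → 18
  i=1: sub(0xbf,0xcf) → 240
  i=2: sub(0x85,0xe1) → 164
  i=3: sub(0x9d,0x53) → 74
  i=4: sub(0xfc,0xa7) → 85
  i=5: sub(0x7f,0x23) → 92
  i=6: sub(0xcd,0x5b) → 114
  i=7: sub(0x1a,0xe2) → 56
  i=8: sub(0x71,0x7f) → 242
  i=9: sub(0x4a,0x99) → 177
  i=10: sub(0xc8,0x24) → 164
  i=11: sub(0x1c,0x7c) → 160
  i=12: sub(0xa7,0x08) → 159
  i=13: tail/zero → 0
  i=14: tail/zero → 0
  i=15: tail/zero → 0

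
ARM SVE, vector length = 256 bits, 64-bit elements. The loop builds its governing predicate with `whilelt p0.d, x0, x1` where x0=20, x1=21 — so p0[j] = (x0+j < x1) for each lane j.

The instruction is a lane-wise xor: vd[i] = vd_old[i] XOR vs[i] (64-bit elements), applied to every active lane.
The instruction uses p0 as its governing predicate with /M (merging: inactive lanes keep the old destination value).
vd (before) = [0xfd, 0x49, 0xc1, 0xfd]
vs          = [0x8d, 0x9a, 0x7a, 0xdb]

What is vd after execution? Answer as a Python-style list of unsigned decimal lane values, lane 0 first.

vd = [112, 73, 193, 253]

256-bit reg / 64-bit elem → 4 lanes
p0[j] = (20+j < 21); true for j=0..0 → 1 lanes set
lane  0: xor(0xfd,0x8d) ⇒ 0x70
lane  1: tail/keep ⇒ 0x49
lane  2: tail/keep ⇒ 0xc1
lane  3: tail/keep ⇒ 0xfd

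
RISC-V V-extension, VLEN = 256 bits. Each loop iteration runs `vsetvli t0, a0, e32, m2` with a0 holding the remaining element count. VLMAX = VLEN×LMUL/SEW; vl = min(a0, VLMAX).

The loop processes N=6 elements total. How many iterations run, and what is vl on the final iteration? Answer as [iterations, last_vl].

[iterations, last_vl] = [1, 6]

VLMAX = VLEN×LMUL/SEW = 256×2/32 = 16
iterations = ceil(6/16) = 1; final-pass vl = 6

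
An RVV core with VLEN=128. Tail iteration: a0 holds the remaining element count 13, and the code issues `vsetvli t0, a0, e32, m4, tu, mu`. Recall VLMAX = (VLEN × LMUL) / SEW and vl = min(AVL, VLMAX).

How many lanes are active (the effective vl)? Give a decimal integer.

vl = 13

VLMAX = VLEN×LMUL/SEW = 128×4/32 = 16
vl = min(AVL, VLMAX) = min(13, 16) = 13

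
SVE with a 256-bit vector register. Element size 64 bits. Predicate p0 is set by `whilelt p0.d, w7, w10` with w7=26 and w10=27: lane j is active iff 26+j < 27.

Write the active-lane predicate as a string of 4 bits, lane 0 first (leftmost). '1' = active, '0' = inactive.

256-bit reg / 64-bit elem → 4 lanes
whilelt: lane j active iff 26+j < 27 → j < 1 → 1 active
bits (lane 0 leftmost): 1000

predicate = 1000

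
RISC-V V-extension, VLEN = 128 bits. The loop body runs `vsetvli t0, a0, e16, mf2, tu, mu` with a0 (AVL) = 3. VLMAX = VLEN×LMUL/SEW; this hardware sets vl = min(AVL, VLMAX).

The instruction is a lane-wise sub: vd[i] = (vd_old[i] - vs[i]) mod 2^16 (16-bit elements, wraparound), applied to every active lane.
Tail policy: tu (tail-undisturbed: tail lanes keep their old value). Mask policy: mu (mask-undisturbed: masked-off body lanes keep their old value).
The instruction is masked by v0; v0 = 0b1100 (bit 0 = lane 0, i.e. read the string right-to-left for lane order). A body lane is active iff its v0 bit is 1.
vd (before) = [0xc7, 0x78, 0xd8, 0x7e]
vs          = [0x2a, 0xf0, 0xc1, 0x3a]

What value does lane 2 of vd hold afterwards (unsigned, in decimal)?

vd[2] = 23

lanes per group: 128·1/2/16 = 4
AVL=3 ≤ VLMAX=4, so vl = 3
vd[0] mask-off/keep -> 0xc7
vd[1] mask-off/keep -> 0x78
vd[2] sub(0xd8,0xc1) -> 0x17
vd[3] tail/keep -> 0x7e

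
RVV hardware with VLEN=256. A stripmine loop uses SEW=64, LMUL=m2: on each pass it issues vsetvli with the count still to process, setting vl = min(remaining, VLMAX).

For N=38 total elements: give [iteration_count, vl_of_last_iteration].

lanes per group: 256·2/64 = 8
iterations = ceil(38/8) = 5; final-pass vl = 6

[iterations, last_vl] = [5, 6]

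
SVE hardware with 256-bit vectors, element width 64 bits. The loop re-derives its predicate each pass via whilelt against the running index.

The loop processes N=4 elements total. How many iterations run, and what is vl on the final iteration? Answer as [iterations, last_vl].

[iterations, last_vl] = [1, 4]

256-bit reg / 64-bit elem → 4 lanes
iterations = ceil(4/4) = 1; final-pass vl = 4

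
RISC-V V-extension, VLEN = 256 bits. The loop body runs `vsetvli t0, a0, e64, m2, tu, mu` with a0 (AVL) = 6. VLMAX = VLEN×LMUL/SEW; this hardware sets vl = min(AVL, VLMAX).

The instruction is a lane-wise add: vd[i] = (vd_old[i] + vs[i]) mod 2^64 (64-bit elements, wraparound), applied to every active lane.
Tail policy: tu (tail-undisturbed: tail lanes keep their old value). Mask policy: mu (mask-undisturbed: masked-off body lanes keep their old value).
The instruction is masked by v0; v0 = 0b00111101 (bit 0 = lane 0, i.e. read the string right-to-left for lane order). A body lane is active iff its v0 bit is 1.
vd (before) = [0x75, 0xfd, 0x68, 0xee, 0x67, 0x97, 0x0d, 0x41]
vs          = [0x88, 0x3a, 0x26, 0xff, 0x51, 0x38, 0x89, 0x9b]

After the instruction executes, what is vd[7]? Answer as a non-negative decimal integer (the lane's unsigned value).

lanes per group: 256·2/64 = 8
vl ← min(6, 8) = 6
lane  0: add(0x75,0x88) ⇒ 0xfd
lane  1: mask-off/keep ⇒ 0xfd
lane  2: add(0x68,0x26) ⇒ 0x8e
lane  3: add(0xee,0xff) ⇒ 0x1ed
lane  4: add(0x67,0x51) ⇒ 0xb8
lane  5: add(0x97,0x38) ⇒ 0xcf
lane  6: tail/keep ⇒ 0x0d
lane  7: tail/keep ⇒ 0x41

vd[7] = 65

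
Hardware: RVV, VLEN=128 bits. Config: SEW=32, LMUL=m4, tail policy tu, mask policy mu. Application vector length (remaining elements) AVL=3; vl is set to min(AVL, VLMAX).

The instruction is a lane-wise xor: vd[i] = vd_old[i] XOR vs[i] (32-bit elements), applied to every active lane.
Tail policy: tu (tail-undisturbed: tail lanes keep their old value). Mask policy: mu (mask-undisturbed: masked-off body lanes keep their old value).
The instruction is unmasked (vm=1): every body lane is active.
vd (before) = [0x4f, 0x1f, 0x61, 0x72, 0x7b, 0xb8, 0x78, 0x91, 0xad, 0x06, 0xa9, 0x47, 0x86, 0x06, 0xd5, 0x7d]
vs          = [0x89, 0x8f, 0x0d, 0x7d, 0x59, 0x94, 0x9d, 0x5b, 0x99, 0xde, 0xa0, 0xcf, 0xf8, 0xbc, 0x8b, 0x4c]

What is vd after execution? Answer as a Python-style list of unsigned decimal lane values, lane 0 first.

lanes per group: 128·4/32 = 16
vl ← min(3, 16) = 3
[0] xor(0x4f,0x89) = 0xc6
[1] xor(0x1f,0x8f) = 0x90
[2] xor(0x61,0x0d) = 0x6c
[3] tail/keep = 0x72
[4] tail/keep = 0x7b
[5] tail/keep = 0xb8
[6] tail/keep = 0x78
[7] tail/keep = 0x91
[8] tail/keep = 0xad
[9] tail/keep = 0x06
[10] tail/keep = 0xa9
[11] tail/keep = 0x47
[12] tail/keep = 0x86
[13] tail/keep = 0x06
[14] tail/keep = 0xd5
[15] tail/keep = 0x7d

vd = [198, 144, 108, 114, 123, 184, 120, 145, 173, 6, 169, 71, 134, 6, 213, 125]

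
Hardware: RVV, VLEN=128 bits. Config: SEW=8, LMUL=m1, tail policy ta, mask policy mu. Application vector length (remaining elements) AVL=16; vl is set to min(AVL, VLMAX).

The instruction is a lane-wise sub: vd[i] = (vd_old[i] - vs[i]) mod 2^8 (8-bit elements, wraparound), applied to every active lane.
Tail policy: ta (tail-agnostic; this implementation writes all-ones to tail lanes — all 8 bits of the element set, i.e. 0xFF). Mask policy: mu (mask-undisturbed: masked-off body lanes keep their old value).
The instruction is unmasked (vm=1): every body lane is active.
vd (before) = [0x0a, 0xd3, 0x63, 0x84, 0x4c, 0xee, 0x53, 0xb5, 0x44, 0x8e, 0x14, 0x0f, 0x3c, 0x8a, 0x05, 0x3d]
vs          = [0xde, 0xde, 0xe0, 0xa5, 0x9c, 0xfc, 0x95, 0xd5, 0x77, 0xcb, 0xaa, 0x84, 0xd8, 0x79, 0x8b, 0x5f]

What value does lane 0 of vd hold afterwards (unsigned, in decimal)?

VLMAX = VLEN×LMUL/SEW = 128×1/8 = 16
vl ← min(16, 16) = 16
vd[0] sub(0x0a,0xde) -> 0x2c
vd[1] sub(0xd3,0xde) -> 0xf5
vd[2] sub(0x63,0xe0) -> 0x83
vd[3] sub(0x84,0xa5) -> 0xdf
vd[4] sub(0x4c,0x9c) -> 0xb0
vd[5] sub(0xee,0xfc) -> 0xf2
vd[6] sub(0x53,0x95) -> 0xbe
vd[7] sub(0xb5,0xd5) -> 0xe0
vd[8] sub(0x44,0x77) -> 0xcd
vd[9] sub(0x8e,0xcb) -> 0xc3
vd[10] sub(0x14,0xaa) -> 0x6a
vd[11] sub(0x0f,0x84) -> 0x8b
vd[12] sub(0x3c,0xd8) -> 0x64
vd[13] sub(0x8a,0x79) -> 0x11
vd[14] sub(0x05,0x8b) -> 0x7a
vd[15] sub(0x3d,0x5f) -> 0xde

vd[0] = 44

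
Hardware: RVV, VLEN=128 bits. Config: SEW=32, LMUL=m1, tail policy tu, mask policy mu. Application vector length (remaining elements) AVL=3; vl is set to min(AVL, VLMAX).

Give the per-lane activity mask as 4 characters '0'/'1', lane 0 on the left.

VLMAX = (128 × 1) / 32 = 4 lanes
vl = min(AVL, VLMAX) = min(3, 4) = 3
bits (lane 0 leftmost): 1110

predicate = 1110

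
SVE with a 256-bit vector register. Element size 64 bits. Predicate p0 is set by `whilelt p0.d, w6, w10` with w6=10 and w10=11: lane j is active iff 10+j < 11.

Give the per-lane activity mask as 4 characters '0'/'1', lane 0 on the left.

predicate = 1000

lane count: 256 div 64 = 4
whilelt: lane j active iff 10+j < 11 → j < 1 → 1 active
bits (lane 0 leftmost): 1000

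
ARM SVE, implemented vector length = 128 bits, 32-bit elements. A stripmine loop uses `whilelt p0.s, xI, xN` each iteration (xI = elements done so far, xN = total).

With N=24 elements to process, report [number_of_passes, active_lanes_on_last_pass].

[iterations, last_vl] = [6, 4]

register lanes = 128/32 = 4
24 elements at 4/iter → 6 passes, remainder 4 on the last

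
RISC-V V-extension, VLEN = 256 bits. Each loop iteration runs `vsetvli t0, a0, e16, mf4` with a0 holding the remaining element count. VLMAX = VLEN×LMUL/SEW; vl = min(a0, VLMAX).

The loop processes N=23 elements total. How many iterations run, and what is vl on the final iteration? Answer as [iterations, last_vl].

VLMAX = (256 × 1/4) / 16 = 4 lanes
N=23: ⌈23/4⌉ = 6 iters; last vl = 23 − 5×4 = 3

[iterations, last_vl] = [6, 3]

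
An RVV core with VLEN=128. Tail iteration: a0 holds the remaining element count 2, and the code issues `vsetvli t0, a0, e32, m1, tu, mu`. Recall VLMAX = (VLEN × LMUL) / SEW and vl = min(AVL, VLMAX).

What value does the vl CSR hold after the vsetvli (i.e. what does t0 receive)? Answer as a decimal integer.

vl = 2

VLMAX = (128 × 1) / 32 = 4 lanes
vl = min(AVL, VLMAX) = min(2, 4) = 2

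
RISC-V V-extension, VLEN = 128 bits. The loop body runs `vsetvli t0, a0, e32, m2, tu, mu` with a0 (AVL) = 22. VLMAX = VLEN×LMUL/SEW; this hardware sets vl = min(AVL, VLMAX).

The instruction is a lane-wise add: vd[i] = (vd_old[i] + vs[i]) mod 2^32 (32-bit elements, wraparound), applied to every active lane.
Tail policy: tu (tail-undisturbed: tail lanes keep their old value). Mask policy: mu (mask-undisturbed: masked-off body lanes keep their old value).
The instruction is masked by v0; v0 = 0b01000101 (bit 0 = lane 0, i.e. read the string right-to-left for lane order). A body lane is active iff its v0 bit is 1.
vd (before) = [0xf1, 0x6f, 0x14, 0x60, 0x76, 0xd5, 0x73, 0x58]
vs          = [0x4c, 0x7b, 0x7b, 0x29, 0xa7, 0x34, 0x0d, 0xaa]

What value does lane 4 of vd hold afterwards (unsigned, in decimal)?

vd[4] = 118

lanes per group: 128·2/32 = 8
AVL=22 > VLMAX=8, so vl = 8
  i=0: add(0xf1,0x4c) → 317
  i=1: mask-off/keep → 111
  i=2: add(0x14,0x7b) → 143
  i=3: mask-off/keep → 96
  i=4: mask-off/keep → 118
  i=5: mask-off/keep → 213
  i=6: add(0x73,0x0d) → 128
  i=7: mask-off/keep → 88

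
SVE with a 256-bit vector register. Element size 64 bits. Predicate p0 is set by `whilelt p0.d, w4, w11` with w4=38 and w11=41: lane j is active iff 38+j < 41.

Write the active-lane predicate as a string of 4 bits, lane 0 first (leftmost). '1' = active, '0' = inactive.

predicate = 1110

lane count: 256 div 64 = 4
p0[j] = (38+j < 41); true for j=0..2 → 3 lanes set
bits (lane 0 leftmost): 1110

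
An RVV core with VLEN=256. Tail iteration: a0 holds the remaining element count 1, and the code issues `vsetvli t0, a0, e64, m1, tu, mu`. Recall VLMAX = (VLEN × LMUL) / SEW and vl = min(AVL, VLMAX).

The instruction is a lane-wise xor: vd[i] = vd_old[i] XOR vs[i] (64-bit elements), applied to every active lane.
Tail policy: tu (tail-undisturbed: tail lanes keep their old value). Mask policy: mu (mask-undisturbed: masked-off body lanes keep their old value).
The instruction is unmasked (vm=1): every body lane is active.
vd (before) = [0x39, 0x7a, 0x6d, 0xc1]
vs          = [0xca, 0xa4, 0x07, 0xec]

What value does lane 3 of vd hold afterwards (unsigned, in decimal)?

vd[3] = 193

lanes per group: 256·1/64 = 4
vl = min(AVL, VLMAX) = min(1, 4) = 1
  i=0: xor(0x39,0xca) → 243
  i=1: tail/keep → 122
  i=2: tail/keep → 109
  i=3: tail/keep → 193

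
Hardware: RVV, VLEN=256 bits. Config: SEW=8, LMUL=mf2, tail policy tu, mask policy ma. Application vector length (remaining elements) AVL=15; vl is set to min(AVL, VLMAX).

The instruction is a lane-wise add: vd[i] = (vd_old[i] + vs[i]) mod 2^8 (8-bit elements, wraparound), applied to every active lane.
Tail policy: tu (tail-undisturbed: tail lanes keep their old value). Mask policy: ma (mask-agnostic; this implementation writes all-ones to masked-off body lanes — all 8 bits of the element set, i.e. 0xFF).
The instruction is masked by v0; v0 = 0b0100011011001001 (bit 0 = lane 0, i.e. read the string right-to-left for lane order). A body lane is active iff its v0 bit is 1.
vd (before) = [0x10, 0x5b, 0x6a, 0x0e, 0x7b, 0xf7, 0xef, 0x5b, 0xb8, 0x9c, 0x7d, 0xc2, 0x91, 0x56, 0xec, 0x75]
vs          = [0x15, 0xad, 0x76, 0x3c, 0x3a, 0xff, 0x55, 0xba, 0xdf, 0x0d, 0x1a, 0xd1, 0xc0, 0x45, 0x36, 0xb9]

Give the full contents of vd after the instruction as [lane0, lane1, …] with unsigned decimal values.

lanes per group: 256·1/2/8 = 16
vl ← min(15, 16) = 15
vd[0] add(0x10,0x15) -> 0x25
vd[1] mask-off/ones -> 0xff
vd[2] mask-off/ones -> 0xff
vd[3] add(0x0e,0x3c) -> 0x4a
vd[4] mask-off/ones -> 0xff
vd[5] mask-off/ones -> 0xff
vd[6] add(0xef,0x55) -> 0x44
vd[7] add(0x5b,0xba) -> 0x15
vd[8] mask-off/ones -> 0xff
vd[9] add(0x9c,0x0d) -> 0xa9
vd[10] add(0x7d,0x1a) -> 0x97
vd[11] mask-off/ones -> 0xff
vd[12] mask-off/ones -> 0xff
vd[13] mask-off/ones -> 0xff
vd[14] add(0xec,0x36) -> 0x22
vd[15] tail/keep -> 0x75

vd = [37, 255, 255, 74, 255, 255, 68, 21, 255, 169, 151, 255, 255, 255, 34, 117]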